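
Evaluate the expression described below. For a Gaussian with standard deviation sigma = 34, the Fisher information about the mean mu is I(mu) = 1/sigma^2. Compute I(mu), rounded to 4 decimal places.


The Fisher information for the mean of a normal distribution is I(mu) = 1/sigma^2.
sigma = 34, so sigma^2 = 1156.
I(mu) = 1/1156 = 0.0009

0.0009


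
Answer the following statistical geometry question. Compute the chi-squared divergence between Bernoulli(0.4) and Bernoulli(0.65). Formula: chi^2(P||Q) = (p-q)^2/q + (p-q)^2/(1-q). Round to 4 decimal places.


Chi-squared divergence between Bernoulli distributions:
chi^2 = (p-q)^2/q + (p-q)^2/(1-q).
p = 0.4, q = 0.65, p-q = -0.25.
(p-q)^2 = 0.0625.
term1 = 0.0625/0.65 = 0.096154.
term2 = 0.0625/0.35 = 0.178571.
chi^2 = 0.096154 + 0.178571 = 0.2747

0.2747


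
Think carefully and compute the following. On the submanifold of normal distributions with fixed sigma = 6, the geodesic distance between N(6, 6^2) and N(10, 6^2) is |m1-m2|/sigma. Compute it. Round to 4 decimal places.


On the fixed-variance normal subfamily, geodesic distance = |m1-m2|/sigma.
|6 - 10| = 4.
sigma = 6.
d = 4/6 = 0.6667

0.6667


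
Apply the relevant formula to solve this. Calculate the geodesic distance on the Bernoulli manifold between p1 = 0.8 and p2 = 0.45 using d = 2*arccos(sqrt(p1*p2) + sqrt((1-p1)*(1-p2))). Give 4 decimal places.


Geodesic distance on Bernoulli manifold:
d(p1,p2) = 2*arccos(sqrt(p1*p2) + sqrt((1-p1)*(1-p2))).
sqrt(p1*p2) = sqrt(0.8*0.45) = 0.6.
sqrt((1-p1)*(1-p2)) = sqrt(0.2*0.55) = 0.331662.
arg = 0.6 + 0.331662 = 0.931662.
d = 2*arccos(0.931662) = 0.7437

0.7437


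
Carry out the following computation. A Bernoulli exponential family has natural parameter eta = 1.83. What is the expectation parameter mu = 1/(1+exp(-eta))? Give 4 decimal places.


Dual coordinate (expectation parameter) for Bernoulli:
mu = 1/(1+exp(-eta)).
eta = 1.83.
exp(-eta) = exp(-1.83) = 0.160414.
mu = 1/(1+0.160414) = 0.8618

0.8618


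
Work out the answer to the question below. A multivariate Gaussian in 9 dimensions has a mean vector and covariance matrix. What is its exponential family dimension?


Exponential family dimension calculation:
For 9-dim MVN: mean has 9 params, covariance has 9*10/2 = 45 unique entries.
Total dim = 9 + 45 = 54.

54


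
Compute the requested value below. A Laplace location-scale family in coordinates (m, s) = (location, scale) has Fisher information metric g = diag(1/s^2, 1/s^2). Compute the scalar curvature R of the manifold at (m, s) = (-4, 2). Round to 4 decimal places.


The metric has the form g = (A dm^2 + B ds^2)/s^2 with A = 1, B = 1.
Substitute u = sqrt(A/B)*m: g = B*(du^2 + ds^2)/s^2, i.e. B times the
Poincare upper half-plane metric, which has constant Gaussian curvature -1.
Scaling a 2D metric by a constant c divides the Gaussian curvature by c,
so K = -1/B = -1/(1) = -1.0000 everywhere (the point (m, s) = (-4, 2) is irrelevant:
the curvature is constant).
Scalar curvature in dimension 2: R = 2K = -2/(1) = -2.0000.

-2.0000


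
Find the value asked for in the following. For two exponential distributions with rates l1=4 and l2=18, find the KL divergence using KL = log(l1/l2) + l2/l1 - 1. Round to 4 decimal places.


KL divergence for exponential family:
KL = log(l1/l2) + l2/l1 - 1.
log(4/18) = -1.504077.
18/4 = 4.5.
KL = -1.504077 + 4.5 - 1 = 1.9959

1.9959


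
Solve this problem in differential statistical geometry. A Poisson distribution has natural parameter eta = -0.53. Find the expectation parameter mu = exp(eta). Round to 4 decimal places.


Expectation parameter for Poisson exponential family:
mu = exp(eta).
eta = -0.53.
mu = exp(-0.53) = 0.5886

0.5886


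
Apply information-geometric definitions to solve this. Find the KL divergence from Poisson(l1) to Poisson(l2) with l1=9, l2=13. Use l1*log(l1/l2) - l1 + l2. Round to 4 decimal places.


KL divergence for Poisson:
KL = l1*log(l1/l2) - l1 + l2.
l1 = 9, l2 = 13.
log(9/13) = -0.367725.
l1*log(l1/l2) = 9 * -0.367725 = -3.309523.
KL = -3.309523 - 9 + 13 = 0.6905

0.6905


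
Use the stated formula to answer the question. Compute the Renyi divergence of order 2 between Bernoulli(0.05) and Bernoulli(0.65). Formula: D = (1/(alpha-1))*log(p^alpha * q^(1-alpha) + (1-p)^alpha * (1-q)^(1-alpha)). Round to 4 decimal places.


Renyi divergence of order alpha between Bernoulli distributions:
D = (1/(alpha-1))*log(p^alpha * q^(1-alpha) + (1-p)^alpha * (1-q)^(1-alpha)).
alpha = 2, p = 0.05, q = 0.65.
p^alpha * q^(1-alpha) = 0.05^2 * 0.65^-1 = 0.003846.
(1-p)^alpha * (1-q)^(1-alpha) = 0.95^2 * 0.35^-1 = 2.578571.
sum = 0.003846 + 2.578571 = 2.582418.
D = (1/1)*log(2.582418) = 0.9487

0.9487


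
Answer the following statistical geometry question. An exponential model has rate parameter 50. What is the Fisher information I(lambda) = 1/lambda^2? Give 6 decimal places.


Fisher information for exponential: I(lambda) = 1/lambda^2.
lambda = 50, lambda^2 = 2500.
I = 1/2500 = 0.000400

0.000400


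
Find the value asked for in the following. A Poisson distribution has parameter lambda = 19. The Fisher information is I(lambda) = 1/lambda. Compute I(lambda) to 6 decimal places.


Fisher information for Poisson: I(lambda) = 1/lambda.
lambda = 19.
I(lambda) = 1/19 = 0.052632

0.052632


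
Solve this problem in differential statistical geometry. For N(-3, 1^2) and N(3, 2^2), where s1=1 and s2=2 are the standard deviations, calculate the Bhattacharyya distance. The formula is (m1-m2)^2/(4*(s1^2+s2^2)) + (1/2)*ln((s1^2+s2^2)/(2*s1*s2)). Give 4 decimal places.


Bhattacharyya distance between two Gaussians:
DB = (m1-m2)^2/(4*(s1^2+s2^2)) + (1/2)*ln((s1^2+s2^2)/(2*s1*s2)).
(m1-m2)^2 = (-6)^2 = 36.
s1^2+s2^2 = 1 + 4 = 5.
term1 = 36/20 = 1.8.
term2 = 0.5*ln(5/4.0) = 0.111572.
DB = 1.8 + 0.111572 = 1.9116

1.9116


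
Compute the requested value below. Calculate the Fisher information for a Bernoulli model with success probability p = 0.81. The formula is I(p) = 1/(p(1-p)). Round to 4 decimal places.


For Bernoulli(p), Fisher information is I(p) = 1/(p*(1-p)).
p = 0.81, 1-p = 0.19.
p*(1-p) = 0.1539.
I(p) = 1/0.1539 = 6.4977

6.4977


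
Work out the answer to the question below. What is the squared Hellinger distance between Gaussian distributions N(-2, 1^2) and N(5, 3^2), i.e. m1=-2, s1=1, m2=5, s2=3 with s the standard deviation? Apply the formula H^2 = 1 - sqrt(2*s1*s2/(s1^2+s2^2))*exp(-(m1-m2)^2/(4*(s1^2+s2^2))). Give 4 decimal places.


Squared Hellinger distance for Gaussians:
H^2 = 1 - sqrt(2*s1*s2/(s1^2+s2^2)) * exp(-(m1-m2)^2/(4*(s1^2+s2^2))).
s1^2 = 1, s2^2 = 9, s1^2+s2^2 = 10.
sqrt(2*1*3/(10)) = 0.774597.
(m1-m2)^2 = (-7)^2 = 49.
exp(-49/(4*10)) = exp(-1.225) = 0.293758.
H^2 = 1 - 0.774597*0.293758 = 0.7725

0.7725


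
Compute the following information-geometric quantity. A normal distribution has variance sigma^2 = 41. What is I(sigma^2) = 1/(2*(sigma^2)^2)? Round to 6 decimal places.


Fisher information for variance: I(sigma^2) = 1/(2*sigma^4).
sigma^2 = 41, so sigma^4 = 1681.
I = 1/(2*1681) = 1/3362 = 0.000297

0.000297


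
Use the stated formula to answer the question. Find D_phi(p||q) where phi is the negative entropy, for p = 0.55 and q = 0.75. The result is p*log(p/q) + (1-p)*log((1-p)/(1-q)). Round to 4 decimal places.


Bregman divergence with negative entropy generator:
D = p*log(p/q) + (1-p)*log((1-p)/(1-q)).
p = 0.55, q = 0.75.
p*log(p/q) = 0.55*log(0.55/0.75) = -0.170585.
(1-p)*log((1-p)/(1-q)) = 0.45*log(0.45/0.25) = 0.264504.
D = -0.170585 + 0.264504 = 0.0939

0.0939


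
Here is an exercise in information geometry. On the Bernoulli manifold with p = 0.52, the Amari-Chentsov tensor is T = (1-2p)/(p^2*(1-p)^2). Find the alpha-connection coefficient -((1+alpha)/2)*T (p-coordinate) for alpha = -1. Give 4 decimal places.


Skewness (Amari-Chentsov) tensor: T = (1-2p)/(p^2*(1-p)^2).
p = 0.52, 1-2p = -0.04, p^2 = 0.2704, (1-p)^2 = 0.2304.
T = -0.04/(0.2704 * 0.2304) = -0.642053.
In the p-coordinate, Gamma^(alpha) = Gamma^(0) - (alpha/2)*T with Gamma^(0) = (1/2)*g'(p) = -T/2,
so Gamma^(alpha) = -((1+alpha)/2)*T.
alpha = -1, -(1+alpha)/2 = 0.0.
Gamma = 0.0 * -0.642053 = 0.0000

0.0000


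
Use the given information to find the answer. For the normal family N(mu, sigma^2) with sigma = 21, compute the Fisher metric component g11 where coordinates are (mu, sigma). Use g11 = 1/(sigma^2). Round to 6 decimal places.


For the 2-parameter normal family, the Fisher metric has:
  g11 = 1/sigma^2, g22 = 2/sigma^2.
sigma = 21, sigma^2 = 441.
g11 = 0.002268

0.002268


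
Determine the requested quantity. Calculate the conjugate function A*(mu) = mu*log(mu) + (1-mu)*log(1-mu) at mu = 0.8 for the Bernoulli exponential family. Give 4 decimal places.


Legendre transform for Bernoulli:
A*(mu) = mu*log(mu) + (1-mu)*log(1-mu).
mu = 0.8, 1-mu = 0.2.
mu*log(mu) = 0.8*log(0.8) = -0.178515.
(1-mu)*log(1-mu) = 0.2*log(0.2) = -0.321888.
A* = -0.178515 + -0.321888 = -0.5004

-0.5004


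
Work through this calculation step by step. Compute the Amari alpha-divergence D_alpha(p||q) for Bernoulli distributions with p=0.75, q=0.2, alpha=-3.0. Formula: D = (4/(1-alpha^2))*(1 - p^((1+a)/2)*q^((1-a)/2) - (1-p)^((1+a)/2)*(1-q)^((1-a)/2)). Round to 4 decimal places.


Amari alpha-divergence:
D = (4/(1-alpha^2))*(1 - p^((1+a)/2)*q^((1-a)/2) - (1-p)^((1+a)/2)*(1-q)^((1-a)/2)).
alpha = -3.0, p = 0.75, q = 0.2.
e1 = (1+alpha)/2 = -1.0, e2 = (1-alpha)/2 = 2.0.
t1 = p^e1 * q^e2 = 0.75^-1.0 * 0.2^2.0 = 0.053333.
t2 = (1-p)^e1 * (1-q)^e2 = 0.25^-1.0 * 0.8^2.0 = 2.56.
4/(1-alpha^2) = -0.5.
D = -0.5*(1 - 0.053333 - 2.56) = 0.8067

0.8067


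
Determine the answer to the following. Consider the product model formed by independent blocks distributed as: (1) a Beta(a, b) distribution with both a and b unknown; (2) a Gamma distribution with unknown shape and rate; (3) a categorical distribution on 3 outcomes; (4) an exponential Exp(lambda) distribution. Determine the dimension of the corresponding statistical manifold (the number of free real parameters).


The dimension of a statistical manifold equals the number of free
(independent) real parameters of the model. For a product of independent
blocks the parameter counts add.
- Beta (a, b): 2.
- Gamma (shape, rate): 2.
- categorical on 3 outcomes (probabilities sum to 1): 3-1 = 2.
- exponential (lambda): 1.
Total = 2 + 2 + 2 + 1 = 7.
Dimension = 7

7


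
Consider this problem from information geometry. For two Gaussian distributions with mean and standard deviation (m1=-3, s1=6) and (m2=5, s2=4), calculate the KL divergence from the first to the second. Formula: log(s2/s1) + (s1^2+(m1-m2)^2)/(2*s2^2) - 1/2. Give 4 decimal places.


KL divergence between normal distributions:
KL = log(s2/s1) + (s1^2 + (m1-m2)^2)/(2*s2^2) - 1/2.
log(4/6) = -0.405465.
(6^2 + (-3-5)^2)/(2*4^2) = (36 + 64)/32 = 3.125.
KL = -0.405465 + 3.125 - 0.5 = 2.2195

2.2195


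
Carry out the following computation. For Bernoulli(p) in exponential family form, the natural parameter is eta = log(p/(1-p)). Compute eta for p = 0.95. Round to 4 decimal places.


Natural parameter for Bernoulli: eta = log(p/(1-p)).
p = 0.95, 1-p = 0.05.
p/(1-p) = 19.0.
eta = log(19.0) = 2.9444

2.9444


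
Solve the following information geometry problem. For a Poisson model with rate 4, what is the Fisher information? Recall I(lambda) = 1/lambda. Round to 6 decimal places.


Fisher information for Poisson: I(lambda) = 1/lambda.
lambda = 4.
I(lambda) = 1/4 = 0.250000

0.250000


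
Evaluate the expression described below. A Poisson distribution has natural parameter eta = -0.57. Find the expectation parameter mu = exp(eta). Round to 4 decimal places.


Expectation parameter for Poisson exponential family:
mu = exp(eta).
eta = -0.57.
mu = exp(-0.57) = 0.5655

0.5655


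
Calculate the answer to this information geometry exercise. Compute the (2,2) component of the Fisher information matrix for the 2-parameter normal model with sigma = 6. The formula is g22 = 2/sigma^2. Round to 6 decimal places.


For the 2-parameter normal family, the Fisher metric has:
  g11 = 1/sigma^2, g22 = 2/sigma^2.
sigma = 6, sigma^2 = 36.
g22 = 0.055556

0.055556


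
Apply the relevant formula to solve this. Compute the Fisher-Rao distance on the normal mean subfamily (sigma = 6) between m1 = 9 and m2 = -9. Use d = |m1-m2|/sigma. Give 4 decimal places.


On the fixed-variance normal subfamily, geodesic distance = |m1-m2|/sigma.
|9 - -9| = 18.
sigma = 6.
d = 18/6 = 3.0000

3.0000


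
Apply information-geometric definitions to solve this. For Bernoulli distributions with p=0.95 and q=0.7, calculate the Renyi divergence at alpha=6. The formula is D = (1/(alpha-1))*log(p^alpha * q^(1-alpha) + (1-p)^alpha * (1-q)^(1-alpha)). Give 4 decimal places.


Renyi divergence of order alpha between Bernoulli distributions:
D = (1/(alpha-1))*log(p^alpha * q^(1-alpha) + (1-p)^alpha * (1-q)^(1-alpha)).
alpha = 6, p = 0.95, q = 0.7.
p^alpha * q^(1-alpha) = 0.95^6 * 0.7^-5 = 4.373725.
(1-p)^alpha * (1-q)^(1-alpha) = 0.05^6 * 0.3^-5 = 6e-06.
sum = 4.373725 + 6e-06 = 4.373731.
D = (1/5)*log(4.373731) = 0.2951

0.2951


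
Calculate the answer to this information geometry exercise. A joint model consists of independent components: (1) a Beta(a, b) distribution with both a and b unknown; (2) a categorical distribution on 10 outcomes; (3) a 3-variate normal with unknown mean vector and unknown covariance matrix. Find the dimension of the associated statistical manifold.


The dimension of a statistical manifold equals the number of free
(independent) real parameters of the model. For a product of independent
blocks the parameter counts add.
- Beta (a, b): 2.
- categorical on 10 outcomes (probabilities sum to 1): 10-1 = 9.
- 3-variate normal: 3 (mean) + 3*4/2 = 6 (symmetric covariance) = 9.
Total = 2 + 9 + 9 = 20.
Dimension = 20

20


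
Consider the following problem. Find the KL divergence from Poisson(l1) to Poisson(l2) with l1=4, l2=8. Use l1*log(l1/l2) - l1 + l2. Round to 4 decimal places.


KL divergence for Poisson:
KL = l1*log(l1/l2) - l1 + l2.
l1 = 4, l2 = 8.
log(4/8) = -0.693147.
l1*log(l1/l2) = 4 * -0.693147 = -2.772589.
KL = -2.772589 - 4 + 8 = 1.2274

1.2274


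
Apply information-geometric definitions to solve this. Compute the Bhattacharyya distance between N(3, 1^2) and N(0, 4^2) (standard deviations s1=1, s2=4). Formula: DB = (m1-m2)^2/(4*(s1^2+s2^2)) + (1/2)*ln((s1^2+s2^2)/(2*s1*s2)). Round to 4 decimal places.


Bhattacharyya distance between two Gaussians:
DB = (m1-m2)^2/(4*(s1^2+s2^2)) + (1/2)*ln((s1^2+s2^2)/(2*s1*s2)).
(m1-m2)^2 = (3)^2 = 9.
s1^2+s2^2 = 1 + 16 = 17.
term1 = 9/68 = 0.132353.
term2 = 0.5*ln(17/8.0) = 0.376886.
DB = 0.132353 + 0.376886 = 0.5092

0.5092


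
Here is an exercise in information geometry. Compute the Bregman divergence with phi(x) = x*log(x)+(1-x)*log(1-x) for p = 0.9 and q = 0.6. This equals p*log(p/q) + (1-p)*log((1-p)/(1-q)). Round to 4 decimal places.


Bregman divergence with negative entropy generator:
D = p*log(p/q) + (1-p)*log((1-p)/(1-q)).
p = 0.9, q = 0.6.
p*log(p/q) = 0.9*log(0.9/0.6) = 0.364919.
(1-p)*log((1-p)/(1-q)) = 0.1*log(0.1/0.4) = -0.138629.
D = 0.364919 + -0.138629 = 0.2263

0.2263


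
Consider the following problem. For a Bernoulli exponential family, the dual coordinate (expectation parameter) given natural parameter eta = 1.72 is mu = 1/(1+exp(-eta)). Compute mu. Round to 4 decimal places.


Dual coordinate (expectation parameter) for Bernoulli:
mu = 1/(1+exp(-eta)).
eta = 1.72.
exp(-eta) = exp(-1.72) = 0.179066.
mu = 1/(1+0.179066) = 0.8481

0.8481


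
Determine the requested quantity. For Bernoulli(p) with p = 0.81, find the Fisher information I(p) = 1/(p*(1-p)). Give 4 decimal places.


For Bernoulli(p), Fisher information is I(p) = 1/(p*(1-p)).
p = 0.81, 1-p = 0.19.
p*(1-p) = 0.1539.
I(p) = 1/0.1539 = 6.4977

6.4977


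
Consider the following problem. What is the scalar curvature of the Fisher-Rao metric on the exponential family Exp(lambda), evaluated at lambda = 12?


This family has a single free parameter, so its statistical manifold
is 1-dimensional. The Riemann curvature tensor of any 1-dimensional
Riemannian manifold vanishes identically, so R = 0.

0


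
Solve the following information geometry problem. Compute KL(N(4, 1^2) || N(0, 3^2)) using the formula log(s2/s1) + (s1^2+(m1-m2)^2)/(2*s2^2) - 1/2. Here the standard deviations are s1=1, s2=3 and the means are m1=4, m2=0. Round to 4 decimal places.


KL divergence between normal distributions:
KL = log(s2/s1) + (s1^2 + (m1-m2)^2)/(2*s2^2) - 1/2.
log(3/1) = 1.098612.
(1^2 + (4-0)^2)/(2*3^2) = (1 + 16)/18 = 0.944444.
KL = 1.098612 + 0.944444 - 0.5 = 1.5431

1.5431


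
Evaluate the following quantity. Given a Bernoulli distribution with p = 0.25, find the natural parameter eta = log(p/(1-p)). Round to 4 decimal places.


Natural parameter for Bernoulli: eta = log(p/(1-p)).
p = 0.25, 1-p = 0.75.
p/(1-p) = 0.333333.
eta = log(0.333333) = -1.0986

-1.0986


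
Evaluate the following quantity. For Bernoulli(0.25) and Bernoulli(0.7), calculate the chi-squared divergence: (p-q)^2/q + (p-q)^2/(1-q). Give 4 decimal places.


Chi-squared divergence between Bernoulli distributions:
chi^2 = (p-q)^2/q + (p-q)^2/(1-q).
p = 0.25, q = 0.7, p-q = -0.45.
(p-q)^2 = 0.2025.
term1 = 0.2025/0.7 = 0.289286.
term2 = 0.2025/0.3 = 0.675.
chi^2 = 0.289286 + 0.675 = 0.9643

0.9643


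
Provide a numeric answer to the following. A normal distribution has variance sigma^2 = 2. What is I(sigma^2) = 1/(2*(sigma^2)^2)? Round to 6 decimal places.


Fisher information for variance: I(sigma^2) = 1/(2*sigma^4).
sigma^2 = 2, so sigma^4 = 4.
I = 1/(2*4) = 1/8 = 0.125000

0.125000


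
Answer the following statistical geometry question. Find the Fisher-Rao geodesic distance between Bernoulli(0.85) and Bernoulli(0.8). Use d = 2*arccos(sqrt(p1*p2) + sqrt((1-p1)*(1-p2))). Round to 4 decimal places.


Geodesic distance on Bernoulli manifold:
d(p1,p2) = 2*arccos(sqrt(p1*p2) + sqrt((1-p1)*(1-p2))).
sqrt(p1*p2) = sqrt(0.85*0.8) = 0.824621.
sqrt((1-p1)*(1-p2)) = sqrt(0.15*0.2) = 0.173205.
arg = 0.824621 + 0.173205 = 0.997826.
d = 2*arccos(0.997826) = 0.1319

0.1319


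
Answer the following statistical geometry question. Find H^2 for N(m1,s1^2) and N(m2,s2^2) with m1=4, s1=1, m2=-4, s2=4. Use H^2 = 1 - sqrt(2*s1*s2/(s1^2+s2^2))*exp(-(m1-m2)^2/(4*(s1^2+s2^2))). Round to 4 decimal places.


Squared Hellinger distance for Gaussians:
H^2 = 1 - sqrt(2*s1*s2/(s1^2+s2^2)) * exp(-(m1-m2)^2/(4*(s1^2+s2^2))).
s1^2 = 1, s2^2 = 16, s1^2+s2^2 = 17.
sqrt(2*1*4/(17)) = 0.685994.
(m1-m2)^2 = (8)^2 = 64.
exp(-64/(4*17)) = exp(-0.941176) = 0.390169.
H^2 = 1 - 0.685994*0.390169 = 0.7323

0.7323


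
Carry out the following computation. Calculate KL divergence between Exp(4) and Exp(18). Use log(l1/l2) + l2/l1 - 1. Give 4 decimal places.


KL divergence for exponential family:
KL = log(l1/l2) + l2/l1 - 1.
log(4/18) = -1.504077.
18/4 = 4.5.
KL = -1.504077 + 4.5 - 1 = 1.9959

1.9959


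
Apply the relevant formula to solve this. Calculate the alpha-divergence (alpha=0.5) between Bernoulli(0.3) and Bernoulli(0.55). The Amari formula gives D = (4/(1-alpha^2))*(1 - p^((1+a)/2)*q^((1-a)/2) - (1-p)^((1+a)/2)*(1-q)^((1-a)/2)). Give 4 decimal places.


Amari alpha-divergence:
D = (4/(1-alpha^2))*(1 - p^((1+a)/2)*q^((1-a)/2) - (1-p)^((1+a)/2)*(1-q)^((1-a)/2)).
alpha = 0.5, p = 0.3, q = 0.55.
e1 = (1+alpha)/2 = 0.75, e2 = (1-alpha)/2 = 0.25.
t1 = p^e1 * q^e2 = 0.3^0.75 * 0.55^0.25 = 0.349085.
t2 = (1-p)^e1 * (1-q)^e2 = 0.7^0.75 * 0.45^0.25 = 0.626797.
4/(1-alpha^2) = 5.333333.
D = 5.333333*(1 - 0.349085 - 0.626797) = 0.1286

0.1286


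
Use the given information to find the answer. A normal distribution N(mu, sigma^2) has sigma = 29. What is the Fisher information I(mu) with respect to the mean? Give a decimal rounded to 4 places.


The Fisher information for the mean of a normal distribution is I(mu) = 1/sigma^2.
sigma = 29, so sigma^2 = 841.
I(mu) = 1/841 = 0.0012

0.0012


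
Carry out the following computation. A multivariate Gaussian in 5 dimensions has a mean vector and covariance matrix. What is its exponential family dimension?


Exponential family dimension calculation:
For 5-dim MVN: mean has 5 params, covariance has 5*6/2 = 15 unique entries.
Total dim = 5 + 15 = 20.

20


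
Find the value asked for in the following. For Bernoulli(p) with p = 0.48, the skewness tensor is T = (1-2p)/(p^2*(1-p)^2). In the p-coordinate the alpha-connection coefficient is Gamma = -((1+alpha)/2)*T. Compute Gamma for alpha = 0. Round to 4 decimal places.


Skewness (Amari-Chentsov) tensor: T = (1-2p)/(p^2*(1-p)^2).
p = 0.48, 1-2p = 0.04, p^2 = 0.2304, (1-p)^2 = 0.2704.
T = 0.04/(0.2304 * 0.2704) = 0.642053.
In the p-coordinate, Gamma^(alpha) = Gamma^(0) - (alpha/2)*T with Gamma^(0) = (1/2)*g'(p) = -T/2,
so Gamma^(alpha) = -((1+alpha)/2)*T.
alpha = 0, -(1+alpha)/2 = -0.5.
Gamma = -0.5 * 0.642053 = -0.3210

-0.3210


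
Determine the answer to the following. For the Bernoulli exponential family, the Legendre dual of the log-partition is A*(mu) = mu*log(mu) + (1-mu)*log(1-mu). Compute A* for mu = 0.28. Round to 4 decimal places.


Legendre transform for Bernoulli:
A*(mu) = mu*log(mu) + (1-mu)*log(1-mu).
mu = 0.28, 1-mu = 0.72.
mu*log(mu) = 0.28*log(0.28) = -0.35643.
(1-mu)*log(1-mu) = 0.72*log(0.72) = -0.236523.
A* = -0.35643 + -0.236523 = -0.5930

-0.5930


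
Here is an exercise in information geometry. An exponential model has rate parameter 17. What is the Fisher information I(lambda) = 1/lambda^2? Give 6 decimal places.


Fisher information for exponential: I(lambda) = 1/lambda^2.
lambda = 17, lambda^2 = 289.
I = 1/289 = 0.003460

0.003460


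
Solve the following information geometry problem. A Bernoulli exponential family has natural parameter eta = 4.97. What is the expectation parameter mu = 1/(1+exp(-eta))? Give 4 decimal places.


Dual coordinate (expectation parameter) for Bernoulli:
mu = 1/(1+exp(-eta)).
eta = 4.97.
exp(-eta) = exp(-4.97) = 0.006943.
mu = 1/(1+0.006943) = 0.9931

0.9931


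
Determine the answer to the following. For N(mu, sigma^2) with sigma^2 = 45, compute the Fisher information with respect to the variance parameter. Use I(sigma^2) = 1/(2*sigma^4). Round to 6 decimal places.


Fisher information for variance: I(sigma^2) = 1/(2*sigma^4).
sigma^2 = 45, so sigma^4 = 2025.
I = 1/(2*2025) = 1/4050 = 0.000247

0.000247


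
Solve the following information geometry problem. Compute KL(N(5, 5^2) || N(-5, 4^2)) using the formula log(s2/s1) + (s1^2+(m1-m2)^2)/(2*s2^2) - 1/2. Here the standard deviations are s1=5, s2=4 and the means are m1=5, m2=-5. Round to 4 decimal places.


KL divergence between normal distributions:
KL = log(s2/s1) + (s1^2 + (m1-m2)^2)/(2*s2^2) - 1/2.
log(4/5) = -0.223144.
(5^2 + (5--5)^2)/(2*4^2) = (25 + 100)/32 = 3.90625.
KL = -0.223144 + 3.90625 - 0.5 = 3.1831

3.1831


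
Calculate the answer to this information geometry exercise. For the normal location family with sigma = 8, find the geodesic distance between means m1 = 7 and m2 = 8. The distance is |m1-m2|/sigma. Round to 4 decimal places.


On the fixed-variance normal subfamily, geodesic distance = |m1-m2|/sigma.
|7 - 8| = 1.
sigma = 8.
d = 1/8 = 0.1250

0.1250


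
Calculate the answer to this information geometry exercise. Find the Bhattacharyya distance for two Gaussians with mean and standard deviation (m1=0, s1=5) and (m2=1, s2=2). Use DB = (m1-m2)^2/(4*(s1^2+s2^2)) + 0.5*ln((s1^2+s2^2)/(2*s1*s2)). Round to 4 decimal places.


Bhattacharyya distance between two Gaussians:
DB = (m1-m2)^2/(4*(s1^2+s2^2)) + (1/2)*ln((s1^2+s2^2)/(2*s1*s2)).
(m1-m2)^2 = (-1)^2 = 1.
s1^2+s2^2 = 25 + 4 = 29.
term1 = 1/116 = 0.008621.
term2 = 0.5*ln(29/20.0) = 0.185782.
DB = 0.008621 + 0.185782 = 0.1944

0.1944


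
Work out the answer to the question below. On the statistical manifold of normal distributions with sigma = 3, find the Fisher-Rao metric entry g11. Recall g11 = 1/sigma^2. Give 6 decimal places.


For the 2-parameter normal family, the Fisher metric has:
  g11 = 1/sigma^2, g22 = 2/sigma^2.
sigma = 3, sigma^2 = 9.
g11 = 0.111111

0.111111


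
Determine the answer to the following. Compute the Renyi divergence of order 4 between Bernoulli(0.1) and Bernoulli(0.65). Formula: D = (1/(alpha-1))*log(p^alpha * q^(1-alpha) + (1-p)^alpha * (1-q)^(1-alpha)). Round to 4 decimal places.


Renyi divergence of order alpha between Bernoulli distributions:
D = (1/(alpha-1))*log(p^alpha * q^(1-alpha) + (1-p)^alpha * (1-q)^(1-alpha)).
alpha = 4, p = 0.1, q = 0.65.
p^alpha * q^(1-alpha) = 0.1^4 * 0.65^-3 = 0.000364.
(1-p)^alpha * (1-q)^(1-alpha) = 0.9^4 * 0.35^-3 = 15.302624.
sum = 0.000364 + 15.302624 = 15.302988.
D = (1/3)*log(15.302988) = 0.9093

0.9093


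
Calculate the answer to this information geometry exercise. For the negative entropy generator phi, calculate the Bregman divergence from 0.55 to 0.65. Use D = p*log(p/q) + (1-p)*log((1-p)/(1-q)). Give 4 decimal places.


Bregman divergence with negative entropy generator:
D = p*log(p/q) + (1-p)*log((1-p)/(1-q)).
p = 0.55, q = 0.65.
p*log(p/q) = 0.55*log(0.55/0.65) = -0.09188.
(1-p)*log((1-p)/(1-q)) = 0.45*log(0.45/0.35) = 0.113091.
D = -0.09188 + 0.113091 = 0.0212

0.0212


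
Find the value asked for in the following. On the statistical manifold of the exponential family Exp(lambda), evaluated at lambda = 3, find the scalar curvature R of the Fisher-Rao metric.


This family has a single free parameter, so its statistical manifold
is 1-dimensional. The Riemann curvature tensor of any 1-dimensional
Riemannian manifold vanishes identically, so R = 0.

0


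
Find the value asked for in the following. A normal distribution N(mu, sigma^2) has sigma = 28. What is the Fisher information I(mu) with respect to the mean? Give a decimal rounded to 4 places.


The Fisher information for the mean of a normal distribution is I(mu) = 1/sigma^2.
sigma = 28, so sigma^2 = 784.
I(mu) = 1/784 = 0.0013

0.0013


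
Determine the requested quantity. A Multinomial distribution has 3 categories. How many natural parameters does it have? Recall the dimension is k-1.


Exponential family dimension calculation:
For Multinomial with k=3 categories, dim = k-1 = 2.

2


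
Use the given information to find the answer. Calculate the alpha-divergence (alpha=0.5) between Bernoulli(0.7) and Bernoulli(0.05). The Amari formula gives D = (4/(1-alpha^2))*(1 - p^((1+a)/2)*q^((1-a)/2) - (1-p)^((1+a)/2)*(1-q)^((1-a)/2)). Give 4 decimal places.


Amari alpha-divergence:
D = (4/(1-alpha^2))*(1 - p^((1+a)/2)*q^((1-a)/2) - (1-p)^((1+a)/2)*(1-q)^((1-a)/2)).
alpha = 0.5, p = 0.7, q = 0.05.
e1 = (1+alpha)/2 = 0.75, e2 = (1-alpha)/2 = 0.25.
t1 = p^e1 * q^e2 = 0.7^0.75 * 0.05^0.25 = 0.361881.
t2 = (1-p)^e1 * (1-q)^e2 = 0.3^0.75 * 0.95^0.25 = 0.400195.
4/(1-alpha^2) = 5.333333.
D = 5.333333*(1 - 0.361881 - 0.400195) = 1.2689

1.2689


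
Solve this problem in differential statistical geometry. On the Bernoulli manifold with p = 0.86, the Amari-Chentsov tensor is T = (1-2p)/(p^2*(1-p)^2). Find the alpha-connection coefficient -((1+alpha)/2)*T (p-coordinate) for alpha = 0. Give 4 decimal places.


Skewness (Amari-Chentsov) tensor: T = (1-2p)/(p^2*(1-p)^2).
p = 0.86, 1-2p = -0.72, p^2 = 0.7396, (1-p)^2 = 0.0196.
T = -0.72/(0.7396 * 0.0196) = -49.668326.
In the p-coordinate, Gamma^(alpha) = Gamma^(0) - (alpha/2)*T with Gamma^(0) = (1/2)*g'(p) = -T/2,
so Gamma^(alpha) = -((1+alpha)/2)*T.
alpha = 0, -(1+alpha)/2 = -0.5.
Gamma = -0.5 * -49.668326 = 24.8342

24.8342


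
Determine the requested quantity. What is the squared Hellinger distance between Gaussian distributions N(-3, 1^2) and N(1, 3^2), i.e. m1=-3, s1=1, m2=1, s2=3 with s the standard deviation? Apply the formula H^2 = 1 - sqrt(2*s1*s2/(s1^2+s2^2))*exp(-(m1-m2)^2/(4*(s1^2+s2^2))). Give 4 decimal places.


Squared Hellinger distance for Gaussians:
H^2 = 1 - sqrt(2*s1*s2/(s1^2+s2^2)) * exp(-(m1-m2)^2/(4*(s1^2+s2^2))).
s1^2 = 1, s2^2 = 9, s1^2+s2^2 = 10.
sqrt(2*1*3/(10)) = 0.774597.
(m1-m2)^2 = (-4)^2 = 16.
exp(-16/(4*10)) = exp(-0.4) = 0.67032.
H^2 = 1 - 0.774597*0.67032 = 0.4808

0.4808


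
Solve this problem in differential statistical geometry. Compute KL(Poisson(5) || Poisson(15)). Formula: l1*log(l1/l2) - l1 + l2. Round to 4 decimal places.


KL divergence for Poisson:
KL = l1*log(l1/l2) - l1 + l2.
l1 = 5, l2 = 15.
log(5/15) = -1.098612.
l1*log(l1/l2) = 5 * -1.098612 = -5.493061.
KL = -5.493061 - 5 + 15 = 4.5069

4.5069


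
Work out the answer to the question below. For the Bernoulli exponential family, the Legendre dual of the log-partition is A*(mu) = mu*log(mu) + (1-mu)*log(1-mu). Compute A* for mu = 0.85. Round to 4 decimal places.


Legendre transform for Bernoulli:
A*(mu) = mu*log(mu) + (1-mu)*log(1-mu).
mu = 0.85, 1-mu = 0.15.
mu*log(mu) = 0.85*log(0.85) = -0.138141.
(1-mu)*log(1-mu) = 0.15*log(0.15) = -0.284568.
A* = -0.138141 + -0.284568 = -0.4227

-0.4227


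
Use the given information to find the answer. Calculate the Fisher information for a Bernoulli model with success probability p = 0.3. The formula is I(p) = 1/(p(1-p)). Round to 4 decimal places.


For Bernoulli(p), Fisher information is I(p) = 1/(p*(1-p)).
p = 0.3, 1-p = 0.7.
p*(1-p) = 0.21.
I(p) = 1/0.21 = 4.7619

4.7619


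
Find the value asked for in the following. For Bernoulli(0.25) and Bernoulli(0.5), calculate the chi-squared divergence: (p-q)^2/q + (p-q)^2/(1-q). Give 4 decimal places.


Chi-squared divergence between Bernoulli distributions:
chi^2 = (p-q)^2/q + (p-q)^2/(1-q).
p = 0.25, q = 0.5, p-q = -0.25.
(p-q)^2 = 0.0625.
term1 = 0.0625/0.5 = 0.125.
term2 = 0.0625/0.5 = 0.125.
chi^2 = 0.125 + 0.125 = 0.2500

0.2500


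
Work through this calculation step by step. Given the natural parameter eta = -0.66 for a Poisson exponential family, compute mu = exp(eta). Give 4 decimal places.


Expectation parameter for Poisson exponential family:
mu = exp(eta).
eta = -0.66.
mu = exp(-0.66) = 0.5169

0.5169


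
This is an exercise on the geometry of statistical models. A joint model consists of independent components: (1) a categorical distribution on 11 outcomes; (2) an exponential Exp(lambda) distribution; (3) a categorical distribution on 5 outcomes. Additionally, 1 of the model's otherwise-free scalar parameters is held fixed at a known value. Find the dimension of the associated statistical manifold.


The dimension of a statistical manifold equals the number of free
(independent) real parameters of the model. For a product of independent
blocks the parameter counts add.
- categorical on 11 outcomes (probabilities sum to 1): 11-1 = 10.
- exponential (lambda): 1.
- categorical on 5 outcomes (probabilities sum to 1): 5-1 = 4.
Total = 10 + 1 + 4 = 15.
1 parameter(s) fixed at known values: 15 - 1 = 14.
Dimension = 14

14


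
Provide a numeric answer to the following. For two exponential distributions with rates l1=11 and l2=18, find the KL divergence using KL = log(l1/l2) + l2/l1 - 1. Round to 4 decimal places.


KL divergence for exponential family:
KL = log(l1/l2) + l2/l1 - 1.
log(11/18) = -0.492476.
18/11 = 1.636364.
KL = -0.492476 + 1.636364 - 1 = 0.1439

0.1439


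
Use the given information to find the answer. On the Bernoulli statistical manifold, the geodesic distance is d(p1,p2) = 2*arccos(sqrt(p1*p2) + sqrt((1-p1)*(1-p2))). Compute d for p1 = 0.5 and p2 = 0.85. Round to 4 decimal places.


Geodesic distance on Bernoulli manifold:
d(p1,p2) = 2*arccos(sqrt(p1*p2) + sqrt((1-p1)*(1-p2))).
sqrt(p1*p2) = sqrt(0.5*0.85) = 0.65192.
sqrt((1-p1)*(1-p2)) = sqrt(0.5*0.15) = 0.273861.
arg = 0.65192 + 0.273861 = 0.925782.
d = 2*arccos(0.925782) = 0.7754

0.7754


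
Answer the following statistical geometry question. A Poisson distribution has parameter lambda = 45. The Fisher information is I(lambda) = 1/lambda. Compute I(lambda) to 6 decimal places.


Fisher information for Poisson: I(lambda) = 1/lambda.
lambda = 45.
I(lambda) = 1/45 = 0.022222

0.022222


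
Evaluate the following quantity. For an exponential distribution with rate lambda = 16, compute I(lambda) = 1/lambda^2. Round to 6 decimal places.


Fisher information for exponential: I(lambda) = 1/lambda^2.
lambda = 16, lambda^2 = 256.
I = 1/256 = 0.003906

0.003906


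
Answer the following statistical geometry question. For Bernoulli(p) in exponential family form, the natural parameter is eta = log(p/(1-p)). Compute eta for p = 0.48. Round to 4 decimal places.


Natural parameter for Bernoulli: eta = log(p/(1-p)).
p = 0.48, 1-p = 0.52.
p/(1-p) = 0.923077.
eta = log(0.923077) = -0.0800

-0.0800


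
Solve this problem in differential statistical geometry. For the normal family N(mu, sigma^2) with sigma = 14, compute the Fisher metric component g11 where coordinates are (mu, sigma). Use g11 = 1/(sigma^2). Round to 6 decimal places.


For the 2-parameter normal family, the Fisher metric has:
  g11 = 1/sigma^2, g22 = 2/sigma^2.
sigma = 14, sigma^2 = 196.
g11 = 0.005102

0.005102


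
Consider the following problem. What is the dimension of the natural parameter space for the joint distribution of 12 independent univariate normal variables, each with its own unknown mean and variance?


Exponential family dimension calculation:
Each univariate normal has two natural parameters (mu/sigma^2 and -1/(2 sigma^2)).
With 12 independent components, dim = 2 * 12 = 24.

24


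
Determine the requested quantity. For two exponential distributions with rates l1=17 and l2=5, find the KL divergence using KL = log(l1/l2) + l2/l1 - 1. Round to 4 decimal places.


KL divergence for exponential family:
KL = log(l1/l2) + l2/l1 - 1.
log(17/5) = 1.223775.
5/17 = 0.294118.
KL = 1.223775 + 0.294118 - 1 = 0.5179

0.5179


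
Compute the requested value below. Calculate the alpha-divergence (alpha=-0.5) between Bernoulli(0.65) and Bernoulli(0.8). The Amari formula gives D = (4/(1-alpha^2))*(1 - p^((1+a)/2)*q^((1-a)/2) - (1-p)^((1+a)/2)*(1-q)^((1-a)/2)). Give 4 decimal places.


Amari alpha-divergence:
D = (4/(1-alpha^2))*(1 - p^((1+a)/2)*q^((1-a)/2) - (1-p)^((1+a)/2)*(1-q)^((1-a)/2)).
alpha = -0.5, p = 0.65, q = 0.8.
e1 = (1+alpha)/2 = 0.25, e2 = (1-alpha)/2 = 0.75.
t1 = p^e1 * q^e2 = 0.65^0.25 * 0.8^0.75 = 0.759532.
t2 = (1-p)^e1 * (1-q)^e2 = 0.35^0.25 * 0.2^0.75 = 0.230033.
4/(1-alpha^2) = 5.333333.
D = 5.333333*(1 - 0.759532 - 0.230033) = 0.0557

0.0557


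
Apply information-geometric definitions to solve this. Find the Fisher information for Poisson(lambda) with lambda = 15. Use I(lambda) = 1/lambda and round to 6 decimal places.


Fisher information for Poisson: I(lambda) = 1/lambda.
lambda = 15.
I(lambda) = 1/15 = 0.066667

0.066667


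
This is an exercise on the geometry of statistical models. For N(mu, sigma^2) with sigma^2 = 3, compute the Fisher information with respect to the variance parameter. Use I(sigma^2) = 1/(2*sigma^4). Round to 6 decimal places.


Fisher information for variance: I(sigma^2) = 1/(2*sigma^4).
sigma^2 = 3, so sigma^4 = 9.
I = 1/(2*9) = 1/18 = 0.055556

0.055556


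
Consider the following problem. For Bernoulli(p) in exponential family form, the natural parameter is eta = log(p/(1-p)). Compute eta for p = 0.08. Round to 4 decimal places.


Natural parameter for Bernoulli: eta = log(p/(1-p)).
p = 0.08, 1-p = 0.92.
p/(1-p) = 0.086957.
eta = log(0.086957) = -2.4423

-2.4423


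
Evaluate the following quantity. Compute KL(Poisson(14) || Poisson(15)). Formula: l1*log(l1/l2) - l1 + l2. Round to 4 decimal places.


KL divergence for Poisson:
KL = l1*log(l1/l2) - l1 + l2.
l1 = 14, l2 = 15.
log(14/15) = -0.068993.
l1*log(l1/l2) = 14 * -0.068993 = -0.9659.
KL = -0.9659 - 14 + 15 = 0.0341

0.0341


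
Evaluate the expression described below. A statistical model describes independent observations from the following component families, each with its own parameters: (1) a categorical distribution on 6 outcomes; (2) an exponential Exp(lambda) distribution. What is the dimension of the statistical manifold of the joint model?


The dimension of a statistical manifold equals the number of free
(independent) real parameters of the model. For a product of independent
blocks the parameter counts add.
- categorical on 6 outcomes (probabilities sum to 1): 6-1 = 5.
- exponential (lambda): 1.
Total = 5 + 1 = 6.
Dimension = 6

6


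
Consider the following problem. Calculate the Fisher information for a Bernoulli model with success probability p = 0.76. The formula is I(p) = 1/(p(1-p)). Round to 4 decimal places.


For Bernoulli(p), Fisher information is I(p) = 1/(p*(1-p)).
p = 0.76, 1-p = 0.24.
p*(1-p) = 0.1824.
I(p) = 1/0.1824 = 5.4825

5.4825


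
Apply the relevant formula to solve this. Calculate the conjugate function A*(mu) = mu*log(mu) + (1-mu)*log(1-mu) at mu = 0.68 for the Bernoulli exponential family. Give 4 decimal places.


Legendre transform for Bernoulli:
A*(mu) = mu*log(mu) + (1-mu)*log(1-mu).
mu = 0.68, 1-mu = 0.32.
mu*log(mu) = 0.68*log(0.68) = -0.26225.
(1-mu)*log(1-mu) = 0.32*log(0.32) = -0.364619.
A* = -0.26225 + -0.364619 = -0.6269

-0.6269


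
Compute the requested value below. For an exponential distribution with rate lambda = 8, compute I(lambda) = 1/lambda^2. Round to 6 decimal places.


Fisher information for exponential: I(lambda) = 1/lambda^2.
lambda = 8, lambda^2 = 64.
I = 1/64 = 0.015625

0.015625


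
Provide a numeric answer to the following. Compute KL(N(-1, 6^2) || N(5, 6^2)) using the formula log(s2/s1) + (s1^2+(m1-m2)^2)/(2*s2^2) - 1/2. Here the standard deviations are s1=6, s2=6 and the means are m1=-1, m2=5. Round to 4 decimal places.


KL divergence between normal distributions:
KL = log(s2/s1) + (s1^2 + (m1-m2)^2)/(2*s2^2) - 1/2.
log(6/6) = 0.0.
(6^2 + (-1-5)^2)/(2*6^2) = (36 + 36)/72 = 1.0.
KL = 0.0 + 1.0 - 0.5 = 0.5000

0.5000


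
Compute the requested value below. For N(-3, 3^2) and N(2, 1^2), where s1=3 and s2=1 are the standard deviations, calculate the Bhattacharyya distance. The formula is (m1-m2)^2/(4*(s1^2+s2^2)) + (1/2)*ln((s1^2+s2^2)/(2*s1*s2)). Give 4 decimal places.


Bhattacharyya distance between two Gaussians:
DB = (m1-m2)^2/(4*(s1^2+s2^2)) + (1/2)*ln((s1^2+s2^2)/(2*s1*s2)).
(m1-m2)^2 = (-5)^2 = 25.
s1^2+s2^2 = 9 + 1 = 10.
term1 = 25/40 = 0.625.
term2 = 0.5*ln(10/6.0) = 0.255413.
DB = 0.625 + 0.255413 = 0.8804

0.8804


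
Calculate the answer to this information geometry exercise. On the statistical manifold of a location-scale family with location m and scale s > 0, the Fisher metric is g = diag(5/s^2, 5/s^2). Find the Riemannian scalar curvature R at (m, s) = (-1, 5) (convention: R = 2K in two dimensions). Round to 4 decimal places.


The metric has the form g = (A dm^2 + B ds^2)/s^2 with A = 5, B = 5.
Substitute u = sqrt(A/B)*m: g = B*(du^2 + ds^2)/s^2, i.e. B times the
Poincare upper half-plane metric, which has constant Gaussian curvature -1.
Scaling a 2D metric by a constant c divides the Gaussian curvature by c,
so K = -1/B = -1/(5) = -0.2000 everywhere (the point (m, s) = (-1, 5) is irrelevant:
the curvature is constant).
Scalar curvature in dimension 2: R = 2K = -2/(5) = -0.4000.

-0.4000


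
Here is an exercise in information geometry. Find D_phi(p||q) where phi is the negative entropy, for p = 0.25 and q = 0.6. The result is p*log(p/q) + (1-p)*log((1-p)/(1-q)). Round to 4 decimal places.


Bregman divergence with negative entropy generator:
D = p*log(p/q) + (1-p)*log((1-p)/(1-q)).
p = 0.25, q = 0.6.
p*log(p/q) = 0.25*log(0.25/0.6) = -0.218867.
(1-p)*log((1-p)/(1-q)) = 0.75*log(0.75/0.4) = 0.471456.
D = -0.218867 + 0.471456 = 0.2526

0.2526


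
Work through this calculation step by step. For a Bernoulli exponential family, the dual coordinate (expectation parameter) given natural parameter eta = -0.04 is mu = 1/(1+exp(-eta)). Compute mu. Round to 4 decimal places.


Dual coordinate (expectation parameter) for Bernoulli:
mu = 1/(1+exp(-eta)).
eta = -0.04.
exp(-eta) = exp(0.04) = 1.040811.
mu = 1/(1+1.040811) = 0.4900

0.4900
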